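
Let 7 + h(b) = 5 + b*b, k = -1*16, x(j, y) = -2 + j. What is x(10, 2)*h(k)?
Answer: 2032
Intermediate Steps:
k = -16
h(b) = -2 + b² (h(b) = -7 + (5 + b*b) = -7 + (5 + b²) = -2 + b²)
x(10, 2)*h(k) = (-2 + 10)*(-2 + (-16)²) = 8*(-2 + 256) = 8*254 = 2032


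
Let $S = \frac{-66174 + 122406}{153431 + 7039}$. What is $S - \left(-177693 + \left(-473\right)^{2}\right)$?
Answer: $- \frac{410407816}{8915} \approx -46036.0$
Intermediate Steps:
$S = \frac{3124}{8915}$ ($S = \frac{56232}{160470} = 56232 \cdot \frac{1}{160470} = \frac{3124}{8915} \approx 0.35042$)
$S - \left(-177693 + \left(-473\right)^{2}\right) = \frac{3124}{8915} - \left(-177693 + \left(-473\right)^{2}\right) = \frac{3124}{8915} - \left(-177693 + 223729\right) = \frac{3124}{8915} - 46036 = - \frac{410407816}{8915}$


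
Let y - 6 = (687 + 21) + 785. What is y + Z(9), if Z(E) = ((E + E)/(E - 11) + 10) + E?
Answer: 1509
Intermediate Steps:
Z(E) = 10 + E + 2*E/(-11 + E) (Z(E) = ((2*E)/(-11 + E) + 10) + E = (2*E/(-11 + E) + 10) + E = (10 + 2*E/(-11 + E)) + E = 10 + E + 2*E/(-11 + E))
y = 1499 (y = 6 + ((687 + 21) + 785) = 6 + (708 + 785) = 6 + 1493 = 1499)
y + Z(9) = 1499 + (-110 + 9 + 9**2)/(-11 + 9) = 1499 + (-110 + 9 + 81)/(-2) = 1499 - 1/2*(-20) = 1499 + 10 = 1509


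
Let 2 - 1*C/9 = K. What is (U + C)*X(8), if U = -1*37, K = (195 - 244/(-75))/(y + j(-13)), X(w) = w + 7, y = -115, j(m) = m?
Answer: -48579/640 ≈ -75.905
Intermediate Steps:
X(w) = 7 + w
K = -14869/9600 (K = (195 - 244/(-75))/(-115 - 13) = (195 - 244*(-1/75))/(-128) = (195 + 244/75)*(-1/128) = (14869/75)*(-1/128) = -14869/9600 ≈ -1.5489)
C = 102207/3200 (C = 18 - 9*(-14869/9600) = 18 + 44607/3200 = 102207/3200 ≈ 31.940)
U = -37
(U + C)*X(8) = (-37 + 102207/3200)*(7 + 8) = -16193/3200*15 = -48579/640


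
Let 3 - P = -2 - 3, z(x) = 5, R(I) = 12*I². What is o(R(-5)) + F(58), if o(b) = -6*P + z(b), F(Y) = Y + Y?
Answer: 73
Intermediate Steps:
F(Y) = 2*Y
P = 8 (P = 3 - (-2 - 3) = 3 - 1*(-5) = 3 + 5 = 8)
o(b) = -43 (o(b) = -6*8 + 5 = -48 + 5 = -43)
o(R(-5)) + F(58) = -43 + 2*58 = -43 + 116 = 73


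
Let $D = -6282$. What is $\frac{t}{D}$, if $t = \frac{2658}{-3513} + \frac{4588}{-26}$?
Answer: $\frac{449632}{15938481} \approx 0.02821$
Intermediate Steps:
$t = - \frac{2697792}{15223}$ ($t = 2658 \left(- \frac{1}{3513}\right) + 4588 \left(- \frac{1}{26}\right) = - \frac{886}{1171} - \frac{2294}{13} = - \frac{2697792}{15223} \approx -177.22$)
$\frac{t}{D} = - \frac{2697792}{15223 \left(-6282\right)} = \left(- \frac{2697792}{15223}\right) \left(- \frac{1}{6282}\right) = \frac{449632}{15938481}$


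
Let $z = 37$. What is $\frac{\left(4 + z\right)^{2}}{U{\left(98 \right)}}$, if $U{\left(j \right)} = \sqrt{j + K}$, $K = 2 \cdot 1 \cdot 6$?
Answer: $\frac{1681 \sqrt{110}}{110} \approx 160.28$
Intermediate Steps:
$K = 12$ ($K = 2 \cdot 6 = 12$)
$U{\left(j \right)} = \sqrt{12 + j}$ ($U{\left(j \right)} = \sqrt{j + 12} = \sqrt{12 + j}$)
$\frac{\left(4 + z\right)^{2}}{U{\left(98 \right)}} = \frac{\left(4 + 37\right)^{2}}{\sqrt{12 + 98}} = \frac{41^{2}}{\sqrt{110}} = 1681 \frac{\sqrt{110}}{110} = \frac{1681 \sqrt{110}}{110}$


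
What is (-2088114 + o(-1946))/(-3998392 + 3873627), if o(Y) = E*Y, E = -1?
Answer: 2086168/124765 ≈ 16.721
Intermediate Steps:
o(Y) = -Y
(-2088114 + o(-1946))/(-3998392 + 3873627) = (-2088114 - 1*(-1946))/(-3998392 + 3873627) = (-2088114 + 1946)/(-124765) = -2086168*(-1/124765) = 2086168/124765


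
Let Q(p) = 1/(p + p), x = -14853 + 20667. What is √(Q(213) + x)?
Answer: √1055101890/426 ≈ 76.250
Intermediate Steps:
x = 5814
Q(p) = 1/(2*p)
√(Q(213) + x) = √((½)/213 + 5814) = √((½)*(1/213) + 5814) = √(1/426 + 5814) = √(2476765/426) = √1055101890/426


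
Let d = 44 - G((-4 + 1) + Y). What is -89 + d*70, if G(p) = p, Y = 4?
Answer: 2921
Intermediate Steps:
d = 43 (d = 44 - ((-4 + 1) + 4) = 44 - (-3 + 4) = 44 - 1*1 = 44 - 1 = 43)
-89 + d*70 = -89 + 43*70 = -89 + 3010 = 2921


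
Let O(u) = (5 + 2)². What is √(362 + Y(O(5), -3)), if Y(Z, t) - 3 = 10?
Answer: 5*√15 ≈ 19.365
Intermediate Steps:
O(u) = 49 (O(u) = 7² = 49)
Y(Z, t) = 13 (Y(Z, t) = 3 + 10 = 13)
√(362 + Y(O(5), -3)) = √(362 + 13) = √375 = 5*√15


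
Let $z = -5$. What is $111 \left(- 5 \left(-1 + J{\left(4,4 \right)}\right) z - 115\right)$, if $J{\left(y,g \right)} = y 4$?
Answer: $28860$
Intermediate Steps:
$J{\left(y,g \right)} = 4 y$
$111 \left(- 5 \left(-1 + J{\left(4,4 \right)}\right) z - 115\right) = 111 \left(- 5 \left(-1 + 4 \cdot 4\right) \left(-5\right) - 115\right) = 111 \left(- 5 \left(-1 + 16\right) \left(-5\right) - 115\right) = 111 \left(\left(-5\right) 15 \left(-5\right) - 115\right) = 111 \left(\left(-75\right) \left(-5\right) - 115\right) = 111 \left(375 - 115\right) = 111 \cdot 260 = 28860$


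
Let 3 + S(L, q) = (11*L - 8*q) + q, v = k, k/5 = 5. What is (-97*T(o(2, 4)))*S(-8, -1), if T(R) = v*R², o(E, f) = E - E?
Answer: 0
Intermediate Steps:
k = 25 (k = 5*5 = 25)
v = 25
o(E, f) = 0
S(L, q) = -3 - 7*q + 11*L (S(L, q) = -3 + ((11*L - 8*q) + q) = -3 + ((-8*q + 11*L) + q) = -3 + (-7*q + 11*L) = -3 - 7*q + 11*L)
T(R) = 25*R²
(-97*T(o(2, 4)))*S(-8, -1) = (-2425*0²)*(-3 - 7*(-1) + 11*(-8)) = (-2425*0)*(-3 + 7 - 88) = -97*0*(-84) = 0*(-84) = 0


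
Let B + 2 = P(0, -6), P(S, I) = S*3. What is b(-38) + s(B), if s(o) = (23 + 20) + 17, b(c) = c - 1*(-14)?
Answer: 36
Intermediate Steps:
b(c) = 14 + c (b(c) = c + 14 = 14 + c)
P(S, I) = 3*S
B = -2 (B = -2 + 3*0 = -2 + 0 = -2)
s(o) = 60 (s(o) = 43 + 17 = 60)
b(-38) + s(B) = (14 - 38) + 60 = -24 + 60 = 36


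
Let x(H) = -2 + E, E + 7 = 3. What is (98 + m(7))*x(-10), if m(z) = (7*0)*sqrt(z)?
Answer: -588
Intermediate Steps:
E = -4 (E = -7 + 3 = -4)
x(H) = -6 (x(H) = -2 - 4 = -6)
m(z) = 0 (m(z) = 0*sqrt(z) = 0)
(98 + m(7))*x(-10) = (98 + 0)*(-6) = 98*(-6) = -588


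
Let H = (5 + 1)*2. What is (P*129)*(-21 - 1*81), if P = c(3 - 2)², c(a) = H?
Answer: -1894752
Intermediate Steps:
H = 12 (H = 6*2 = 12)
c(a) = 12
P = 144 (P = 12² = 144)
(P*129)*(-21 - 1*81) = (144*129)*(-21 - 1*81) = 18576*(-21 - 81) = 18576*(-102) = -1894752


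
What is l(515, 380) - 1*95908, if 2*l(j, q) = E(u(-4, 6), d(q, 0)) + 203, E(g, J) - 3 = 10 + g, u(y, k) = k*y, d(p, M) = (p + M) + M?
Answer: -95812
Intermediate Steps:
d(p, M) = p + 2*M (d(p, M) = (M + p) + M = p + 2*M)
E(g, J) = 13 + g (E(g, J) = 3 + (10 + g) = 13 + g)
l(j, q) = 96 (l(j, q) = ((13 + 6*(-4)) + 203)/2 = ((13 - 24) + 203)/2 = (-11 + 203)/2 = (1/2)*192 = 96)
l(515, 380) - 1*95908 = 96 - 1*95908 = 96 - 95908 = -95812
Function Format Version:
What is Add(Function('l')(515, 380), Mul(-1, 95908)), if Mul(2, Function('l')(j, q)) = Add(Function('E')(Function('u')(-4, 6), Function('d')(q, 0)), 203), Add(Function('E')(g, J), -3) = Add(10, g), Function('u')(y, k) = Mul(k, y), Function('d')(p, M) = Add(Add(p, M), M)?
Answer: -95812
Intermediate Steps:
Function('d')(p, M) = Add(p, Mul(2, M)) (Function('d')(p, M) = Add(Add(M, p), M) = Add(p, Mul(2, M)))
Function('E')(g, J) = Add(13, g) (Function('E')(g, J) = Add(3, Add(10, g)) = Add(13, g))
Function('l')(j, q) = 96 (Function('l')(j, q) = Mul(Rational(1, 2), Add(Add(13, Mul(6, -4)), 203)) = Mul(Rational(1, 2), Add(Add(13, -24), 203)) = Mul(Rational(1, 2), Add(-11, 203)) = Mul(Rational(1, 2), 192) = 96)
Add(Function('l')(515, 380), Mul(-1, 95908)) = Add(96, Mul(-1, 95908)) = Add(96, -95908) = -95812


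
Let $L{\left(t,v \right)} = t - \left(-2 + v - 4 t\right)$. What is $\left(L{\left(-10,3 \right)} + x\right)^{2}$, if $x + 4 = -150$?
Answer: $42025$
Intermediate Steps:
$x = -154$ ($x = -4 - 150 = -154$)
$L{\left(t,v \right)} = 2 - v + 5 t$ ($L{\left(t,v \right)} = t - \left(-2 + v - 4 t\right) = t + \left(2 - v + 4 t\right) = 2 - v + 5 t$)
$\left(L{\left(-10,3 \right)} + x\right)^{2} = \left(\left(2 - 3 + 5 \left(-10\right)\right) - 154\right)^{2} = \left(\left(2 - 3 - 50\right) - 154\right)^{2} = \left(-51 - 154\right)^{2} = \left(-205\right)^{2} = 42025$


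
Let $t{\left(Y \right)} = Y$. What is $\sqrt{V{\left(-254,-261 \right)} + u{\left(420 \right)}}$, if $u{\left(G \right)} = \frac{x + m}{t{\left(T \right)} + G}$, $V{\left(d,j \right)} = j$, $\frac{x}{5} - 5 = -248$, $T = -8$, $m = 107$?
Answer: $\frac{2 i \sqrt{699370}}{103} \approx 16.239 i$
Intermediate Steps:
$x = -1215$ ($x = 25 + 5 \left(-248\right) = 25 - 1240 = -1215$)
$u{\left(G \right)} = - \frac{1108}{-8 + G}$ ($u{\left(G \right)} = \frac{-1215 + 107}{-8 + G} = - \frac{1108}{-8 + G}$)
$\sqrt{V{\left(-254,-261 \right)} + u{\left(420 \right)}} = \sqrt{-261 - \frac{1108}{-8 + 420}} = \sqrt{-261 - \frac{1108}{412}} = \sqrt{-261 - \frac{277}{103}} = \sqrt{- \frac{27160}{103}} = \frac{2 i \sqrt{699370}}{103}$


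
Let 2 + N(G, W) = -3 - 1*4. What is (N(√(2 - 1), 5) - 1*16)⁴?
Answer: 390625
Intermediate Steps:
N(G, W) = -9 (N(G, W) = -2 + (-3 - 1*4) = -2 + (-3 - 4) = -2 - 7 = -9)
(N(√(2 - 1), 5) - 1*16)⁴ = (-9 - 1*16)⁴ = (-9 - 16)⁴ = (-25)⁴ = 390625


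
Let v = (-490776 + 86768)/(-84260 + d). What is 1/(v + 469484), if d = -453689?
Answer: 537949/252558852324 ≈ 2.1300e-6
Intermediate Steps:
v = 404008/537949 (v = (-490776 + 86768)/(-84260 - 453689) = -404008/(-537949) = -404008*(-1/537949) = 404008/537949 ≈ 0.75102)
1/(v + 469484) = 1/(404008/537949 + 469484) = 1/(252558852324/537949) = 537949/252558852324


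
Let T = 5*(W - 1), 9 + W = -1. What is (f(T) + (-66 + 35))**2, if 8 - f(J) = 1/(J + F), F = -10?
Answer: 2232036/4225 ≈ 528.29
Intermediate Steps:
W = -10 (W = -9 - 1 = -10)
T = -55 (T = 5*(-10 - 1) = 5*(-11) = -55)
f(J) = 8 - 1/(-10 + J) (f(J) = 8 - 1/(J - 10) = 8 - 1/(-10 + J))
(f(T) + (-66 + 35))**2 = ((-81 + 8*(-55))/(-10 - 55) + (-66 + 35))**2 = ((-81 - 440)/(-65) - 31)**2 = (-1/65*(-521) - 31)**2 = (521/65 - 31)**2 = (-1494/65)**2 = 2232036/4225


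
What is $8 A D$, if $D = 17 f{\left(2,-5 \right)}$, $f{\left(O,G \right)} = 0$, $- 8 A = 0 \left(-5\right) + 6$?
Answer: $0$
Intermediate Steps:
$A = - \frac{3}{4}$ ($A = - \frac{0 \left(-5\right) + 6}{8} = - \frac{0 + 6}{8} = \left(- \frac{1}{8}\right) 6 = - \frac{3}{4} \approx -0.75$)
$D = 0$ ($D = 17 \cdot 0 = 0$)
$8 A D = 8 \left(- \frac{3}{4}\right) 0 = \left(-6\right) 0 = 0$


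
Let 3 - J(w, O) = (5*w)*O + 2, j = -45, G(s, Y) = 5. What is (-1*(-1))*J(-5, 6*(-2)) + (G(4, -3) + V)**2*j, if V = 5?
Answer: -4799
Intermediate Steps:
J(w, O) = 1 - 5*O*w (J(w, O) = 3 - ((5*w)*O + 2) = 3 - (5*O*w + 2) = 3 - (2 + 5*O*w) = 3 + (-2 - 5*O*w) = 1 - 5*O*w)
(-1*(-1))*J(-5, 6*(-2)) + (G(4, -3) + V)**2*j = (-1*(-1))*(1 - 5*6*(-2)*(-5)) + (5 + 5)**2*(-45) = 1*(1 - 5*(-12)*(-5)) + 10**2*(-45) = 1*(1 - 300) + 100*(-45) = 1*(-299) - 4500 = -299 - 4500 = -4799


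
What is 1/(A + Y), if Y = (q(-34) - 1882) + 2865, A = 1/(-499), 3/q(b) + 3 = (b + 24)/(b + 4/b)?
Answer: 78343/76924186 ≈ 0.0010184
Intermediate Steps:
q(b) = 3/(-3 + (24 + b)/(b + 4/b)) (q(b) = 3/(-3 + (b + 24)/(b + 4/b)) = 3/(-3 + (24 + b)/(b + 4/b)))
A = -1/499 ≈ -0.0020040
Y = 154157/157 (Y = (3*(-4 - 1*(-34)**2)/(2*(6 + (-34)**2 - 12*(-34))) - 1882) + 2865 = (3*(-4 - 1*1156)/(2*(6 + 1156 + 408)) - 1882) + 2865 = ((3/2)*(-4 - 1156)/1570 - 1882) + 2865 = ((3/2)*(1/1570)*(-1160) - 1882) + 2865 = (-174/157 - 1882) + 2865 = -295648/157 + 2865 = 154157/157 ≈ 981.89)
1/(A + Y) = 1/(-1/499 + 154157/157) = 1/(76924186/78343) = 78343/76924186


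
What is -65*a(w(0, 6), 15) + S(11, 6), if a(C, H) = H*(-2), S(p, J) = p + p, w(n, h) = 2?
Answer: 1972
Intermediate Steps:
S(p, J) = 2*p
a(C, H) = -2*H
-65*a(w(0, 6), 15) + S(11, 6) = -(-130)*15 + 2*11 = -65*(-30) + 22 = 1950 + 22 = 1972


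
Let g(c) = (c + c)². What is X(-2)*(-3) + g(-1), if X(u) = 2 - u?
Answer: -8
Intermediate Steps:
g(c) = 4*c² (g(c) = (2*c)² = 4*c²)
X(-2)*(-3) + g(-1) = (2 - 1*(-2))*(-3) + 4*(-1)² = (2 + 2)*(-3) + 4*1 = 4*(-3) + 4 = -12 + 4 = -8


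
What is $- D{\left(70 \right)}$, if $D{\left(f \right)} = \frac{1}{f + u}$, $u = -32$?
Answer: $- \frac{1}{38} \approx -0.026316$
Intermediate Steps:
$D{\left(f \right)} = \frac{1}{-32 + f}$ ($D{\left(f \right)} = \frac{1}{f - 32} = \frac{1}{-32 + f}$)
$- D{\left(70 \right)} = - \frac{1}{-32 + 70} = - \frac{1}{38}$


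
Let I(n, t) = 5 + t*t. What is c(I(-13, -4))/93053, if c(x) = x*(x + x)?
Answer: 882/93053 ≈ 0.0094785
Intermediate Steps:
I(n, t) = 5 + t²
c(x) = 2*x² (c(x) = x*(2*x) = 2*x²)
c(I(-13, -4))/93053 = (2*(5 + (-4)²)²)/93053 = (2*(5 + 16)²)*(1/93053) = (2*21²)*(1/93053) = (2*441)*(1/93053) = 882*(1/93053) = 882/93053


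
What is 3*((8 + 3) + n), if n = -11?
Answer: 0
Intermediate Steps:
3*((8 + 3) + n) = 3*((8 + 3) - 11) = 3*(11 - 11) = 3*0 = 0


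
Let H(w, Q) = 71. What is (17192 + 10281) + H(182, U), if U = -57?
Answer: 27544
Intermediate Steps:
(17192 + 10281) + H(182, U) = (17192 + 10281) + 71 = 27473 + 71 = 27544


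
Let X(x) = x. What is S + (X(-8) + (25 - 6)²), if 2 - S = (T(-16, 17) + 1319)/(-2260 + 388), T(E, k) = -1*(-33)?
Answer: 6403/18 ≈ 355.72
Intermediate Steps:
T(E, k) = 33
S = 49/18 (S = 2 - (33 + 1319)/(-2260 + 388) = 2 - 1352/(-1872) = 2 - 1352*(-1)/1872 = 2 - 1*(-13/18) = 2 + 13/18 = 49/18 ≈ 2.7222)
S + (X(-8) + (25 - 6)²) = 49/18 + (-8 + (25 - 6)²) = 49/18 + (-8 + 19²) = 49/18 + (-8 + 361) = 49/18 + 353 = 6403/18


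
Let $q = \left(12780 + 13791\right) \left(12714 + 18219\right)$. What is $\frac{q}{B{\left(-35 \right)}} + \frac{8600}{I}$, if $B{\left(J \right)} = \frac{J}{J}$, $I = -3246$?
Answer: $\frac{1333977361589}{1623} \approx 8.2192 \cdot 10^{8}$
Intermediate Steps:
$B{\left(J \right)} = 1$
$q = 821920743$ ($q = 26571 \cdot 30933 = 821920743$)
$\frac{q}{B{\left(-35 \right)}} + \frac{8600}{I} = \frac{821920743}{1} + \frac{8600}{-3246} = 821920743 \cdot 1 + 8600 \left(- \frac{1}{3246}\right) = 821920743 - \frac{4300}{1623} = \frac{1333977361589}{1623}$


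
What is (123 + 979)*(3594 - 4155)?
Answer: -618222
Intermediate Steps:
(123 + 979)*(3594 - 4155) = 1102*(-561) = -618222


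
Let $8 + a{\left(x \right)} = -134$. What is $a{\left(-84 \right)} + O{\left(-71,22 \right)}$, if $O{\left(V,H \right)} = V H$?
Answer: $-1704$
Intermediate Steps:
$O{\left(V,H \right)} = H V$
$a{\left(x \right)} = -142$ ($a{\left(x \right)} = -8 - 134 = -142$)
$a{\left(-84 \right)} + O{\left(-71,22 \right)} = -142 + 22 \left(-71\right) = -142 - 1562 = -1704$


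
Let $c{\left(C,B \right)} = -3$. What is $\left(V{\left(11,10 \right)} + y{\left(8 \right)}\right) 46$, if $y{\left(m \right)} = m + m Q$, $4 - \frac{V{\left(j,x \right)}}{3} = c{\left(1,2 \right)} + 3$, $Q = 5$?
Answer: $2760$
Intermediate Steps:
$V{\left(j,x \right)} = 12$ ($V{\left(j,x \right)} = 12 - 3 \left(-3 + 3\right) = 12 - 0 = 12 + 0 = 12$)
$y{\left(m \right)} = 6 m$ ($y{\left(m \right)} = m + m 5 = m + 5 m = 6 m$)
$\left(V{\left(11,10 \right)} + y{\left(8 \right)}\right) 46 = \left(12 + 6 \cdot 8\right) 46 = \left(12 + 48\right) 46 = 60 \cdot 46 = 2760$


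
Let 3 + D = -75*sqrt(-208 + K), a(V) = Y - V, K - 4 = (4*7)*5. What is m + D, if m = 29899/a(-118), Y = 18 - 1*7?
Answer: 29512/129 - 600*I ≈ 228.78 - 600.0*I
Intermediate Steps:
Y = 11 (Y = 18 - 7 = 11)
K = 144 (K = 4 + (4*7)*5 = 4 + 28*5 = 4 + 140 = 144)
a(V) = 11 - V
m = 29899/129 (m = 29899/(11 - 1*(-118)) = 29899/(11 + 118) = 29899/129 ≈ 231.78)
D = -3 - 600*I (D = -3 - 75*sqrt(-208 + 144) = -3 - 600*I ≈ -3.0 - 600.0*I)
m + D = 29899/129 + (-3 - 600*I) = 29512/129 - 600*I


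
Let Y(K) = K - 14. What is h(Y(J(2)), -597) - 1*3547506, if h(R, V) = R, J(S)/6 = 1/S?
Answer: -3547517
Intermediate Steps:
J(S) = 6/S
Y(K) = -14 + K
h(Y(J(2)), -597) - 1*3547506 = (-14 + 6/2) - 1*3547506 = (-14 + 6*(½)) - 3547506 = (-14 + 3) - 3547506 = -11 - 3547506 = -3547517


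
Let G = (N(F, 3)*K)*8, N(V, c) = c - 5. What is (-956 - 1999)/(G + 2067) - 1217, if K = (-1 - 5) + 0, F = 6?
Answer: -878442/721 ≈ -1218.4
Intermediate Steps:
N(V, c) = -5 + c
K = -6 (K = -6 + 0 = -6)
G = 96 (G = ((-5 + 3)*(-6))*8 = -2*(-6)*8 = 12*8 = 96)
(-956 - 1999)/(G + 2067) - 1217 = (-956 - 1999)/(96 + 2067) - 1217 = -2955/2163 - 1217 = -2955*1/2163 - 1217 = -985/721 - 1217 = -878442/721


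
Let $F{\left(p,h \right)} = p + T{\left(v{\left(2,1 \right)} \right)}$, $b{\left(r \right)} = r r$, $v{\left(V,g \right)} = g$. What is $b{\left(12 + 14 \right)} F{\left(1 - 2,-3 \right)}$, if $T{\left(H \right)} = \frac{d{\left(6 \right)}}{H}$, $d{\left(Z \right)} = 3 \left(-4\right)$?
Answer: $-8788$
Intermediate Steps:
$d{\left(Z \right)} = -12$
$T{\left(H \right)} = - \frac{12}{H}$
$b{\left(r \right)} = r^{2}$
$F{\left(p,h \right)} = -12 + p$ ($F{\left(p,h \right)} = p - \frac{12}{1} = p - 12 = -12 + p$)
$b{\left(12 + 14 \right)} F{\left(1 - 2,-3 \right)} = \left(12 + 14\right)^{2} \left(-12 + \left(1 - 2\right)\right) = 26^{2} \left(-12 - 1\right) = 676 \left(-13\right) = -8788$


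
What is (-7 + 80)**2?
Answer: 5329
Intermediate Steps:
(-7 + 80)**2 = 73**2 = 5329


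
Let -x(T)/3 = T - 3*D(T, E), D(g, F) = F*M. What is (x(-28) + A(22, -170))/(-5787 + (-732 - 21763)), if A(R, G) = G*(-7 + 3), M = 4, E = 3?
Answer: -436/14141 ≈ -0.030832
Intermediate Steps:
D(g, F) = 4*F (D(g, F) = F*4 = 4*F)
x(T) = 108 - 3*T (x(T) = -3*(T - 12*3) = -3*(T - 3*12) = -3*(T - 36) = -3*(-36 + T) = 108 - 3*T)
A(R, G) = -4*G (A(R, G) = G*(-4) = -4*G)
(x(-28) + A(22, -170))/(-5787 + (-732 - 21763)) = ((108 - 3*(-28)) - 4*(-170))/(-5787 + (-732 - 21763)) = ((108 + 84) + 680)/(-5787 - 22495) = (192 + 680)/(-28282) = 872*(-1/28282) = -436/14141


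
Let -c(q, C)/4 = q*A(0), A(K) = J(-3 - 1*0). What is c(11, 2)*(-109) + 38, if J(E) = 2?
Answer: 9630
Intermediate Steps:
A(K) = 2
c(q, C) = -8*q (c(q, C) = -4*q*2 = -8*q)
c(11, 2)*(-109) + 38 = -8*11*(-109) + 38 = -88*(-109) + 38 = 9592 + 38 = 9630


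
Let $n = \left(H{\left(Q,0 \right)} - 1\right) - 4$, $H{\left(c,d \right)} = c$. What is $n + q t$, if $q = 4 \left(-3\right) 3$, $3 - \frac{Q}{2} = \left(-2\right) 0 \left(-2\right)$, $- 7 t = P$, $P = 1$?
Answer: $\frac{43}{7} \approx 6.1429$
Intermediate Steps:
$t = - \frac{1}{7}$ ($t = \left(- \frac{1}{7}\right) 1 = - \frac{1}{7} \approx -0.14286$)
$Q = 6$ ($Q = 6 - 2 \left(-2\right) 0 \left(-2\right) = 6 - 2 \cdot 0 \left(-2\right) = 6 - 0 = 6 + 0 = 6$)
$n = 1$ ($n = \left(6 - 1\right) - 4 = 5 - 4 = 1$)
$q = -36$ ($q = \left(-12\right) 3 = -36$)
$n + q t = 1 - - \frac{36}{7} = 1 + \frac{36}{7} = \frac{43}{7}$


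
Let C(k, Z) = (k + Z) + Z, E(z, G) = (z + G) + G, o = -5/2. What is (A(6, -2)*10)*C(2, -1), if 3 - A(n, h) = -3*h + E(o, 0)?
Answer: 0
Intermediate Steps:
o = -5/2 (o = -5*1/2 = -5/2 ≈ -2.5000)
E(z, G) = z + 2*G (E(z, G) = (G + z) + G = z + 2*G)
C(k, Z) = k + 2*Z (C(k, Z) = (Z + k) + Z = k + 2*Z)
A(n, h) = 11/2 + 3*h (A(n, h) = 3 - (-3*h + (-5/2 + 2*0)) = 3 - (-3*h + (-5/2 + 0)) = 3 - (-3*h - 5/2) = 3 - (-5/2 - 3*h) = 3 + (5/2 + 3*h) = 11/2 + 3*h)
(A(6, -2)*10)*C(2, -1) = ((11/2 + 3*(-2))*10)*(2 + 2*(-1)) = ((11/2 - 6)*10)*(2 - 2) = -1/2*10*0 = -5*0 = 0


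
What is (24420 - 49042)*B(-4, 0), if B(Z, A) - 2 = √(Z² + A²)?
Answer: -147732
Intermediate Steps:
B(Z, A) = 2 + √(A² + Z²) (B(Z, A) = 2 + √(Z² + A²) = 2 + √(A² + Z²))
(24420 - 49042)*B(-4, 0) = (24420 - 49042)*(2 + √(0² + (-4)²)) = -24622*(2 + √(0 + 16)) = -24622*(2 + √16) = -24622*(2 + 4) = -24622*6 = -147732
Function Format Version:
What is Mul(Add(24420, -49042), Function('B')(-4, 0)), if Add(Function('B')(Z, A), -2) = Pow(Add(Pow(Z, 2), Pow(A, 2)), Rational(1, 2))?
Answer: -147732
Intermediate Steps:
Function('B')(Z, A) = Add(2, Pow(Add(Pow(A, 2), Pow(Z, 2)), Rational(1, 2))) (Function('B')(Z, A) = Add(2, Pow(Add(Pow(Z, 2), Pow(A, 2)), Rational(1, 2))) = Add(2, Pow(Add(Pow(A, 2), Pow(Z, 2)), Rational(1, 2))))
Mul(Add(24420, -49042), Function('B')(-4, 0)) = Mul(Add(24420, -49042), Add(2, Pow(Add(Pow(0, 2), Pow(-4, 2)), Rational(1, 2)))) = Mul(-24622, Add(2, Pow(Add(0, 16), Rational(1, 2)))) = Mul(-24622, Add(2, Pow(16, Rational(1, 2)))) = Mul(-24622, Add(2, 4)) = Mul(-24622, 6) = -147732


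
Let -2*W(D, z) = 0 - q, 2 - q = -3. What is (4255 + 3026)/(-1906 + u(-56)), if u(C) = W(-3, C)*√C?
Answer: -2312931/605531 - 12135*I*√14/1211062 ≈ -3.8197 - 0.037492*I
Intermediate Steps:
q = 5 (q = 2 - 1*(-3) = 2 + 3 = 5)
W(D, z) = 5/2 (W(D, z) = -(0 - 1*5)/2 = -(0 - 5)/2 = -½*(-5) = 5/2)
u(C) = 5*√C/2
(4255 + 3026)/(-1906 + u(-56)) = (4255 + 3026)/(-1906 + 5*√(-56)/2) = 7281/(-1906 + 5*(2*I*√14)/2) = 7281/(-1906 + 5*I*√14)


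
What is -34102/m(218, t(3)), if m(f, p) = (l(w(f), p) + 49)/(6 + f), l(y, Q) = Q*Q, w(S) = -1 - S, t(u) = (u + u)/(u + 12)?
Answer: -190971200/1229 ≈ -1.5539e+5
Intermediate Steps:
t(u) = 2*u/(12 + u) (t(u) = (2*u)/(12 + u) = 2*u/(12 + u))
l(y, Q) = Q**2
m(f, p) = (49 + p**2)/(6 + f) (m(f, p) = (p**2 + 49)/(6 + f) = (49 + p**2)/(6 + f))
-34102/m(218, t(3)) = -34102*(6 + 218)/(49 + (2*3/(12 + 3))**2) = -34102*224/(49 + (2*3/15)**2) = -34102*224/(49 + (2*3*(1/15))**2) = -34102*224/(49 + (2/5)**2) = -34102*224/(49 + 4/25) = -34102/((1/224)*(1229/25)) = -34102/1229/5600 = -34102*5600/1229 = -190971200/1229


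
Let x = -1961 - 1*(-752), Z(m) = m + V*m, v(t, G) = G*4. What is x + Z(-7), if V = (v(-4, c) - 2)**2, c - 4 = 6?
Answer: -11324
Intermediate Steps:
c = 10 (c = 4 + 6 = 10)
v(t, G) = 4*G
V = 1444 (V = (4*10 - 2)**2 = (40 - 2)**2 = 38**2 = 1444)
Z(m) = 1445*m (Z(m) = m + 1444*m = 1445*m)
x = -1209 (x = -1961 + 752 = -1209)
x + Z(-7) = -1209 + 1445*(-7) = -1209 - 10115 = -11324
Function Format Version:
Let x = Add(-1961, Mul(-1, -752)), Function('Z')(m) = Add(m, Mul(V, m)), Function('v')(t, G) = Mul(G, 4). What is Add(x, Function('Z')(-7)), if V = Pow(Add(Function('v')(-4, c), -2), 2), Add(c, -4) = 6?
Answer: -11324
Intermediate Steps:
c = 10 (c = Add(4, 6) = 10)
Function('v')(t, G) = Mul(4, G)
V = 1444 (V = Pow(Add(Mul(4, 10), -2), 2) = Pow(Add(40, -2), 2) = Pow(38, 2) = 1444)
Function('Z')(m) = Mul(1445, m) (Function('Z')(m) = Add(m, Mul(1444, m)) = Mul(1445, m))
x = -1209 (x = Add(-1961, 752) = -1209)
Add(x, Function('Z')(-7)) = Add(-1209, Mul(1445, -7)) = Add(-1209, -10115) = -11324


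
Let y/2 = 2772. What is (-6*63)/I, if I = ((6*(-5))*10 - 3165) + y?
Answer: -2/11 ≈ -0.18182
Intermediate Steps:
y = 5544 (y = 2*2772 = 5544)
I = 2079 (I = ((6*(-5))*10 - 3165) + 5544 = (-30*10 - 3165) + 5544 = (-300 - 3165) + 5544 = -3465 + 5544 = 2079)
(-6*63)/I = -6*63/2079 = -378*1/2079 = -2/11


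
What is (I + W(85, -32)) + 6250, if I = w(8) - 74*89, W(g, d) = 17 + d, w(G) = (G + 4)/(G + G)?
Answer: -1401/4 ≈ -350.25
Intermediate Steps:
w(G) = (4 + G)/(2*G) (w(G) = (4 + G)/((2*G)) = (4 + G)*(1/(2*G)) = (4 + G)/(2*G))
I = -26341/4 (I = (½)*(4 + 8)/8 - 74*89 = (½)*(⅛)*12 - 6586 = ¾ - 6586 = -26341/4 ≈ -6585.3)
(I + W(85, -32)) + 6250 = (-26341/4 + (17 - 32)) + 6250 = (-26341/4 - 15) + 6250 = -26401/4 + 6250 = -1401/4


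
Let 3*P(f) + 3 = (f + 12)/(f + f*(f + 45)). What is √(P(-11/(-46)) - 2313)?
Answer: 2*I*√316631749181/23397 ≈ 48.1*I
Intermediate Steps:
P(f) = -1 + (12 + f)/(3*(f + f*(45 + f))) (P(f) = -1 + ((f + 12)/(f + f*(f + 45)))/3 = -1 + ((12 + f)/(f + f*(45 + f)))/3 = -1 + (12 + f)/(3*(f + f*(45 + f))))
√(P(-11/(-46)) - 2313) = √((4 - (-11/(-46))² - (-1507)/(3*(-46)))/(((-11/(-46)))*(46 - 11/(-46))) - 2313) = √((4 - (-11*(-1/46))² - (-1507)*(-1)/(3*46))/(((-11*(-1/46)))*(46 - 11*(-1/46))) - 2313) = √((4 - (11/46)² - 137/3*11/46)/((11/46)*(46 + 11/46)) - 2313) = √(46*(4 - 1*121/2116 - 1507/138)/(11*(2127/46)) - 2313) = √((46/11)*(46/2127)*(4 - 121/2116 - 1507/138) - 2313) = √((46/11)*(46/2127)*(-44293/6348) - 2313) = √(-44293/70191 - 2313) = √(-162396076/70191) = 2*I*√316631749181/23397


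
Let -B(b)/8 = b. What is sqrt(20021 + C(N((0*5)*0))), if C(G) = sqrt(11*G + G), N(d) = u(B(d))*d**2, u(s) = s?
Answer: sqrt(20021) ≈ 141.50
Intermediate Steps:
B(b) = -8*b
N(d) = -8*d**3 (N(d) = (-8*d)*d**2 = -8*d**3)
C(G) = 2*sqrt(3)*sqrt(G) (C(G) = sqrt(12*G) = 2*sqrt(3)*sqrt(G))
sqrt(20021 + C(N((0*5)*0))) = sqrt(20021 + 2*sqrt(3)*sqrt(-8*((0*5)*0)**3)) = sqrt(20021 + 2*sqrt(3)*sqrt(-8*(0*0)**3)) = sqrt(20021 + 2*sqrt(3)*sqrt(-8*0**3)) = sqrt(20021 + 2*sqrt(3)*sqrt(-8*0)) = sqrt(20021 + 2*sqrt(3)*sqrt(0)) = sqrt(20021 + 2*sqrt(3)*0) = sqrt(20021 + 0) = sqrt(20021)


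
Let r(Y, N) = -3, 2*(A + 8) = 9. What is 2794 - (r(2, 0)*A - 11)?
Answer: 5589/2 ≈ 2794.5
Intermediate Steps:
A = -7/2 (A = -8 + (½)*9 = -8 + 9/2 = -7/2 ≈ -3.5000)
2794 - (r(2, 0)*A - 11) = 2794 - (-3*(-7/2) - 11) = 2794 - (21/2 - 11) = 2794 - 1*(-½) = 2794 + ½ = 5589/2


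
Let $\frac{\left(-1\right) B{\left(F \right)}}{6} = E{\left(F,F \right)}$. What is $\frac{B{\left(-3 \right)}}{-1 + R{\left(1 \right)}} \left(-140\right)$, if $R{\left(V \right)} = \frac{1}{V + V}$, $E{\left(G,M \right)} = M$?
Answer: $5040$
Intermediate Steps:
$B{\left(F \right)} = - 6 F$
$R{\left(V \right)} = \frac{1}{2 V}$
$\frac{B{\left(-3 \right)}}{-1 + R{\left(1 \right)}} \left(-140\right) = \frac{\left(-6\right) \left(-3\right)}{-1 + \frac{1}{2 \cdot 1}} \left(-140\right) = \frac{18}{-1 + \frac{1}{2} \cdot 1} \left(-140\right) = \frac{18}{-1 + \frac{1}{2}} \left(-140\right) = \frac{18}{- \frac{1}{2}} \left(-140\right) = 18 \left(-2\right) \left(-140\right) = \left(-36\right) \left(-140\right) = 5040$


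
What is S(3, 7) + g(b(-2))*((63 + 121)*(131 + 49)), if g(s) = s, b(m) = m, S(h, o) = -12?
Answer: -66252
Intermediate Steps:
S(3, 7) + g(b(-2))*((63 + 121)*(131 + 49)) = -12 - 2*(63 + 121)*(131 + 49) = -12 - 368*180 = -12 - 2*33120 = -12 - 66240 = -66252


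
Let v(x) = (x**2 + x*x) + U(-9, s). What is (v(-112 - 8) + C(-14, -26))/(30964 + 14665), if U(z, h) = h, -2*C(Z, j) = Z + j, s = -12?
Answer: 28808/45629 ≈ 0.63135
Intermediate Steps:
C(Z, j) = -Z/2 - j/2 (C(Z, j) = -(Z + j)/2 = -Z/2 - j/2)
v(x) = -12 + 2*x**2 (v(x) = (x**2 + x*x) - 12 = (x**2 + x**2) - 12 = 2*x**2 - 12 = -12 + 2*x**2)
(v(-112 - 8) + C(-14, -26))/(30964 + 14665) = ((-12 + 2*(-112 - 8)**2) + (-1/2*(-14) - 1/2*(-26)))/(30964 + 14665) = ((-12 + 2*(-120)**2) + (7 + 13))/45629 = ((-12 + 2*14400) + 20)*(1/45629) = ((-12 + 28800) + 20)*(1/45629) = (28788 + 20)*(1/45629) = 28808*(1/45629) = 28808/45629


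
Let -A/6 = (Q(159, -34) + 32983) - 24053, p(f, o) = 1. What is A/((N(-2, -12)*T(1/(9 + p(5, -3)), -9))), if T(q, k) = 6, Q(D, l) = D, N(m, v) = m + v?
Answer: 9089/14 ≈ 649.21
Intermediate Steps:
A = -54534 (A = -6*((159 + 32983) - 24053) = -6*(33142 - 24053) = -6*9089 = -54534)
A/((N(-2, -12)*T(1/(9 + p(5, -3)), -9))) = -54534*1/(6*(-2 - 12)) = -54534/((-14*6)) = -54534/(-84) = -54534*(-1/84) = 9089/14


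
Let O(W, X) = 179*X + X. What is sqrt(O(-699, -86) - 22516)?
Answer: 2*I*sqrt(9499) ≈ 194.93*I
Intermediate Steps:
O(W, X) = 180*X
sqrt(O(-699, -86) - 22516) = sqrt(180*(-86) - 22516) = sqrt(-15480 - 22516) = sqrt(-37996) = 2*I*sqrt(9499)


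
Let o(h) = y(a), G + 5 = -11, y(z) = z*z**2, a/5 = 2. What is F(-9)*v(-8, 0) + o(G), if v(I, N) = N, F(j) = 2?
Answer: 1000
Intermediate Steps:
a = 10 (a = 5*2 = 10)
y(z) = z**3
G = -16 (G = -5 - 11 = -16)
o(h) = 1000 (o(h) = 10**3 = 1000)
F(-9)*v(-8, 0) + o(G) = 2*0 + 1000 = 0 + 1000 = 1000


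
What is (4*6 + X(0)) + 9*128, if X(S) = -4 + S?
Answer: 1172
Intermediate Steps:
(4*6 + X(0)) + 9*128 = (4*6 + (-4 + 0)) + 9*128 = (24 - 4) + 1152 = 20 + 1152 = 1172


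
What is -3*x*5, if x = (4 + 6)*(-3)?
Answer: 450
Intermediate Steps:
x = -30 (x = 10*(-3) = -30)
-3*x*5 = -3*(-30)*5 = 90*5 = 450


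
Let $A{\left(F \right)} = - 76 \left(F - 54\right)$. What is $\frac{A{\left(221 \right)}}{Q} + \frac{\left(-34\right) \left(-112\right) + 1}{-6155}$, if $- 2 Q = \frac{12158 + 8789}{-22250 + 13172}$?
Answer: $- \frac{1418413071683}{128928785} \approx -11002.0$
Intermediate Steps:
$Q = \frac{20947}{18156}$ ($Q = - \frac{\left(12158 + 8789\right) \frac{1}{-22250 + 13172}}{2} = - \frac{20947 \frac{1}{-9078}}{2} = - \frac{20947 \left(- \frac{1}{9078}\right)}{2} = \left(- \frac{1}{2}\right) \left(- \frac{20947}{9078}\right) = \frac{20947}{18156} \approx 1.1537$)
$A{\left(F \right)} = 4104 - 76 F$ ($A{\left(F \right)} = - 76 \left(-54 + F\right) = 4104 - 76 F$)
$\frac{A{\left(221 \right)}}{Q} + \frac{\left(-34\right) \left(-112\right) + 1}{-6155} = \frac{4104 - 16796}{\frac{20947}{18156}} + \frac{\left(-34\right) \left(-112\right) + 1}{-6155} = \left(4104 - 16796\right) \frac{18156}{20947} + \left(3808 + 1\right) \left(- \frac{1}{6155}\right) = \left(-12692\right) \frac{18156}{20947} + 3809 \left(- \frac{1}{6155}\right) = - \frac{230435952}{20947} - \frac{3809}{6155} = - \frac{1418413071683}{128928785}$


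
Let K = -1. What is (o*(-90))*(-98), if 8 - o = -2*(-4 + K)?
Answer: -17640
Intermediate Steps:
o = -2 (o = 8 - (-2)*(-4 - 1) = 8 - (-2)*(-5) = 8 - 1*10 = 8 - 10 = -2)
(o*(-90))*(-98) = -2*(-90)*(-98) = 180*(-98) = -17640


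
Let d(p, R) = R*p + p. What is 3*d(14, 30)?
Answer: 1302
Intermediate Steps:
d(p, R) = p + R*p
3*d(14, 30) = 3*(14*(1 + 30)) = 3*(14*31) = 3*434 = 1302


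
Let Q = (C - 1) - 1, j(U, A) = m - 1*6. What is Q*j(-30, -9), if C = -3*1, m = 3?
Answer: 15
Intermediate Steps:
C = -3
j(U, A) = -3 (j(U, A) = 3 - 1*6 = 3 - 6 = -3)
Q = -5 (Q = (-3 - 1) - 1 = -4 - 1 = -5)
Q*j(-30, -9) = -5*(-3) = 15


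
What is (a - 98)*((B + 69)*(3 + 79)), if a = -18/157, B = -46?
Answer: -29051944/157 ≈ -1.8504e+5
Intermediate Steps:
a = -18/157 (a = -18*1/157 = -18/157 ≈ -0.11465)
(a - 98)*((B + 69)*(3 + 79)) = (-18/157 - 98)*((-46 + 69)*(3 + 79)) = -354292*82/157 = -15404/157*1886 = -29051944/157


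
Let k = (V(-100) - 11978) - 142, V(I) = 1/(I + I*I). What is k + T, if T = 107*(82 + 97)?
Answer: 69626701/9900 ≈ 7033.0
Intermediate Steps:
V(I) = 1/(I + I²)
T = 19153 (T = 107*179 = 19153)
k = -119987999/9900 (k = (1/((-100)*(1 - 100)) - 11978) - 142 = (-1/100/(-99) - 11978) - 142 = (-1/100*(-1/99) - 11978) - 142 = (1/9900 - 11978) - 142 = -118582199/9900 - 142 = -119987999/9900 ≈ -12120.)
k + T = -119987999/9900 + 19153 = 69626701/9900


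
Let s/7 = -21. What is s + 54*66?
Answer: 3417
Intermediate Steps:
s = -147 (s = 7*(-21) = -147)
s + 54*66 = -147 + 54*66 = -147 + 3564 = 3417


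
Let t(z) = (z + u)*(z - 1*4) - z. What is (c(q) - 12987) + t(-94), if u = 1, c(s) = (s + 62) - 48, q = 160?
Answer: -3605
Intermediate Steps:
c(s) = 14 + s (c(s) = (62 + s) - 48 = 14 + s)
t(z) = -z + (1 + z)*(-4 + z) (t(z) = (z + 1)*(z - 1*4) - z = (1 + z)*(z - 4) - z = (1 + z)*(-4 + z) - z = -z + (1 + z)*(-4 + z))
(c(q) - 12987) + t(-94) = ((14 + 160) - 12987) + (-4 + (-94)² - 4*(-94)) = (174 - 12987) + (-4 + 8836 + 376) = -12813 + 9208 = -3605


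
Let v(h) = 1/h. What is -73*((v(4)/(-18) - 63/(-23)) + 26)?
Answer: -3472537/1656 ≈ -2096.9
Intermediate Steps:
v(h) = 1/h
-73*((v(4)/(-18) - 63/(-23)) + 26) = -73*((1/(4*(-18)) - 63/(-23)) + 26) = -73*(((¼)*(-1/18) - 63*(-1/23)) + 26) = -73*((-1/72 + 63/23) + 26) = -73*(4513/1656 + 26) = -73*47569/1656 = -3472537/1656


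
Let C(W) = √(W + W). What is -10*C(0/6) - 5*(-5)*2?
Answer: 50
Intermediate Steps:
C(W) = √2*√W (C(W) = √(2*W) = √2*√W)
-10*C(0/6) - 5*(-5)*2 = -10*√2*√(0/6) - 5*(-5)*2 = -10*√2*√(0*(⅙)) + 25*2 = -10*√2*√0 + 50 = -10*√2*0 + 50 = -10*0 + 50 = 0 + 50 = 50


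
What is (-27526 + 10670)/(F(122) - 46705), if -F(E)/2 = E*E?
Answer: 16856/76473 ≈ 0.22042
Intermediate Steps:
F(E) = -2*E² (F(E) = -2*E*E = -2*E²)
(-27526 + 10670)/(F(122) - 46705) = (-27526 + 10670)/(-2*122² - 46705) = -16856/(-2*14884 - 46705) = -16856/(-29768 - 46705) = -16856/(-76473) = -16856*(-1/76473) = 16856/76473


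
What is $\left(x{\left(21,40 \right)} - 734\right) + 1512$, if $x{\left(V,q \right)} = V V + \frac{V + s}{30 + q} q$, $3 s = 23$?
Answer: $\frac{25943}{21} \approx 1235.4$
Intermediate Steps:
$s = \frac{23}{3}$ ($s = \frac{1}{3} \cdot 23 = \frac{23}{3} \approx 7.6667$)
$x{\left(V,q \right)} = V^{2} + \frac{q \left(\frac{23}{3} + V\right)}{30 + q}$ ($x{\left(V,q \right)} = V V + \frac{V + \frac{23}{3}}{30 + q} q = V^{2} + \frac{\frac{23}{3} + V}{30 + q} q = V^{2} + \frac{q \left(\frac{23}{3} + V\right)}{30 + q}$)
$\left(x{\left(21,40 \right)} - 734\right) + 1512 = \left(\frac{30 \cdot 21^{2} + \frac{23}{3} \cdot 40 + 21 \cdot 40 + 40 \cdot 21^{2}}{30 + 40} - 734\right) + 1512 = \left(\frac{30 \cdot 441 + \frac{920}{3} + 840 + 40 \cdot 441}{70} - 734\right) + 1512 = \left(\frac{13230 + \frac{920}{3} + 840 + 17640}{70} - 734\right) + 1512 = \left(\frac{1}{70} \cdot \frac{96050}{3} - 734\right) + 1512 = \left(\frac{9605}{21} - 734\right) + 1512 = - \frac{5809}{21} + 1512 = \frac{25943}{21}$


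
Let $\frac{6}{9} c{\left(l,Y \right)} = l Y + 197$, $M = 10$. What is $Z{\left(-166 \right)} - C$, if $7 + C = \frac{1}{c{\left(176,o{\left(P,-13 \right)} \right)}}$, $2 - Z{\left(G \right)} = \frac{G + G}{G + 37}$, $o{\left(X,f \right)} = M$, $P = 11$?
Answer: $\frac{1622267}{252453} \approx 6.426$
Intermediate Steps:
$o{\left(X,f \right)} = 10$
$c{\left(l,Y \right)} = \frac{591}{2} + \frac{3 Y l}{2}$ ($c{\left(l,Y \right)} = \frac{3 \left(l Y + 197\right)}{2} = \frac{3 \left(Y l + 197\right)}{2} = \frac{3 \left(197 + Y l\right)}{2} = \frac{591}{2} + \frac{3 Y l}{2}$)
$Z{\left(G \right)} = 2 - \frac{2 G}{37 + G}$ ($Z{\left(G \right)} = 2 - \frac{G + G}{G + 37} = 2 - \frac{2 G}{37 + G}$)
$C = - \frac{41095}{5871}$ ($C = -7 + \frac{1}{\frac{591}{2} + \frac{3}{2} \cdot 10 \cdot 176} = -7 + \frac{1}{\frac{591}{2} + 2640} = -7 + \frac{1}{\frac{5871}{2}} = -7 + \frac{2}{5871} = - \frac{41095}{5871} \approx -6.9997$)
$Z{\left(-166 \right)} - C = \frac{74}{37 - 166} - - \frac{41095}{5871} = \frac{74}{-129} + \frac{41095}{5871} = 74 \left(- \frac{1}{129}\right) + \frac{41095}{5871} = - \frac{74}{129} + \frac{41095}{5871} = \frac{1622267}{252453}$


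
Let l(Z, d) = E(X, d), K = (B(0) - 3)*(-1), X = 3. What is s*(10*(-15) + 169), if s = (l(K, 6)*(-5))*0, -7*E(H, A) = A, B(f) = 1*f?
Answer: 0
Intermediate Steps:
B(f) = f
K = 3 (K = (0 - 3)*(-1) = -3*(-1) = 3)
E(H, A) = -A/7
l(Z, d) = -d/7
s = 0 (s = (-1/7*6*(-5))*0 = -6/7*(-5)*0 = (30/7)*0 = 0)
s*(10*(-15) + 169) = 0*(10*(-15) + 169) = 0*(-150 + 169) = 0*19 = 0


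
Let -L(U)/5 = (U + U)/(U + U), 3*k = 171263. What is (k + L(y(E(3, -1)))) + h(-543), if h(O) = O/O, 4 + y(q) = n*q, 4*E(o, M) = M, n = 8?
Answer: 171251/3 ≈ 57084.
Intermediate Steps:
k = 171263/3 (k = (⅓)*171263 = 171263/3 ≈ 57088.)
E(o, M) = M/4
y(q) = -4 + 8*q
h(O) = 1
L(U) = -5 (L(U) = -5*(U + U)/(U + U) = -5*2*U/(2*U) = -5*2*U*1/(2*U) = -5*1 = -5)
(k + L(y(E(3, -1)))) + h(-543) = (171263/3 - 5) + 1 = 171248/3 + 1 = 171251/3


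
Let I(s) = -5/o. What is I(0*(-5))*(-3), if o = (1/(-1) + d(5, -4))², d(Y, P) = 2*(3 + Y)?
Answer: 1/15 ≈ 0.066667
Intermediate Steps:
d(Y, P) = 6 + 2*Y
o = 225 (o = (1/(-1) + (6 + 2*5))² = (-1 + (6 + 10))² = (-1 + 16)² = 15² = 225)
I(s) = -1/45 (I(s) = -5/225 = -5*1/225 = -1/45)
I(0*(-5))*(-3) = -1/45*(-3) = 1/15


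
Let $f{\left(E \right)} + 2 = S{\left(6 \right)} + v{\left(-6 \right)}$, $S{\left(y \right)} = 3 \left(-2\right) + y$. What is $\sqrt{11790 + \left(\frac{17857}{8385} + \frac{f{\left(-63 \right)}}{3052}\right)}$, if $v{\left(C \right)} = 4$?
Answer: $\frac{\sqrt{1930667430076009170}}{12795510} \approx 108.59$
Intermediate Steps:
$S{\left(y \right)} = -6 + y$
$f{\left(E \right)} = 2$ ($f{\left(E \right)} = -2 + \left(\left(-6 + 6\right) + 4\right) = -2 + \left(0 + 4\right) = -2 + 4 = 2$)
$\sqrt{11790 + \left(\frac{17857}{8385} + \frac{f{\left(-63 \right)}}{3052}\right)} = \sqrt{11790 + \left(\frac{17857}{8385} + \frac{2}{3052}\right)} = \sqrt{11790 + \left(17857 \cdot \frac{1}{8385} + 2 \cdot \frac{1}{3052}\right)} = \sqrt{11790 + \left(\frac{17857}{8385} + \frac{1}{1526}\right)} = \sqrt{11790 + \frac{27258167}{12795510}} = \sqrt{\frac{150886321067}{12795510}} = \frac{\sqrt{1930667430076009170}}{12795510}$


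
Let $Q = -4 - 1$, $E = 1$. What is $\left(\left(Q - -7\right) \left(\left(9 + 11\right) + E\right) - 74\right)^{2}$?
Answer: $1024$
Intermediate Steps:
$Q = -5$
$\left(\left(Q - -7\right) \left(\left(9 + 11\right) + E\right) - 74\right)^{2} = \left(\left(-5 - -7\right) \left(\left(9 + 11\right) + 1\right) - 74\right)^{2} = \left(\left(-5 + 7\right) \left(20 + 1\right) - 74\right)^{2} = \left(2 \cdot 21 - 74\right)^{2} = \left(42 - 74\right)^{2} = \left(-32\right)^{2} = 1024$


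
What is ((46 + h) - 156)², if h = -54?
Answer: 26896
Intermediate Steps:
((46 + h) - 156)² = ((46 - 54) - 156)² = (-8 - 156)² = (-164)² = 26896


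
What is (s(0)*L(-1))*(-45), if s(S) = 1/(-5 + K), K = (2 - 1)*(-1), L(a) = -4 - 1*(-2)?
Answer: -15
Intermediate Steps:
L(a) = -2 (L(a) = -4 + 2 = -2)
K = -1 (K = 1*(-1) = -1)
s(S) = -⅙ (s(S) = 1/(-5 - 1) = 1/(-6) = -⅙)
(s(0)*L(-1))*(-45) = -⅙*(-2)*(-45) = (⅓)*(-45) = -15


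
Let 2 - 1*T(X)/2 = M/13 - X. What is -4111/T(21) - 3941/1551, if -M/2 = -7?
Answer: -9459607/98230 ≈ -96.301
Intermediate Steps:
M = 14 (M = -2*(-7) = 14)
T(X) = 24/13 + 2*X (T(X) = 4 - 2*(14/13 - X) = 4 + (-28/13 + 2*X) = 24/13 + 2*X)
-4111/T(21) - 3941/1551 = -4111/(24/13 + 2*21) - 3941/1551 = -4111/(24/13 + 42) - 3941*1/1551 = -4111/570/13 - 3941/1551 = -4111*13/570 - 3941/1551 = -53443/570 - 3941/1551 = -9459607/98230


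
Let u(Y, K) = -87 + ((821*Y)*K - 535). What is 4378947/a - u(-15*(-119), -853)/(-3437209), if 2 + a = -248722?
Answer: -108657037362557/284972123772 ≈ -381.29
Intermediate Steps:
a = -248724 (a = -2 - 248722 = -248724)
u(Y, K) = -622 + 821*K*Y (u(Y, K) = -87 + (821*K*Y - 535) = -87 + (-535 + 821*K*Y) = -622 + 821*K*Y)
4378947/a - u(-15*(-119), -853)/(-3437209) = 4378947/(-248724) - (-622 + 821*(-853)*(-15*(-119)))/(-3437209) = 4378947*(-1/248724) - (-622 + 821*(-853)*1785)*(-1/3437209) = -1459649/82908 - (-622 - 1250058705)*(-1/3437209) = -1459649/82908 - 1*(-1250059327)*(-1/3437209) = -1459649/82908 + 1250059327*(-1/3437209) = -1459649/82908 - 1250059327/3437209 = -108657037362557/284972123772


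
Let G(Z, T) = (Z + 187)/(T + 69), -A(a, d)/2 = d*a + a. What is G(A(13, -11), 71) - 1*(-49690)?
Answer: 6957047/140 ≈ 49693.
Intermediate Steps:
A(a, d) = -2*a - 2*a*d (A(a, d) = -2*(d*a + a) = -2*(a*d + a) = -2*(a + a*d) = -2*a - 2*a*d)
G(Z, T) = (187 + Z)/(69 + T)
G(A(13, -11), 71) - 1*(-49690) = (187 - 2*13*(1 - 11))/(69 + 71) - 1*(-49690) = (187 - 2*13*(-10))/140 + 49690 = (187 + 260)/140 + 49690 = (1/140)*447 + 49690 = 447/140 + 49690 = 6957047/140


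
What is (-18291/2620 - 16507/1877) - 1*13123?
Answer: -64613082567/4917740 ≈ -13139.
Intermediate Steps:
(-18291/2620 - 16507/1877) - 1*13123 = (-18291*1/2620 - 16507*1/1877) - 13123 = (-18291/2620 - 16507/1877) - 13123 = -77580547/4917740 - 13123 = -64613082567/4917740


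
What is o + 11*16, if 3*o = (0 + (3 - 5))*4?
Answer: 520/3 ≈ 173.33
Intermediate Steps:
o = -8/3 (o = ((0 + (3 - 5))*4)/3 = ((0 - 2)*4)/3 = (-2*4)/3 = (⅓)*(-8) = -8/3 ≈ -2.6667)
o + 11*16 = -8/3 + 11*16 = -8/3 + 176 = 520/3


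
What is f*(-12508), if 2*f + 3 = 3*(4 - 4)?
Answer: 18762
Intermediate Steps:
f = -3/2 (f = -3/2 + (3*(4 - 4))/2 = -3/2 + (3*0)/2 = -3/2 + (½)*0 = -3/2 + 0 = -3/2 ≈ -1.5000)
f*(-12508) = -3/2*(-12508) = 18762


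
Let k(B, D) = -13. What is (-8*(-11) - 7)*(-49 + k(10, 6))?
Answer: -5022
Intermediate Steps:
(-8*(-11) - 7)*(-49 + k(10, 6)) = (-8*(-11) - 7)*(-49 - 13) = (88 - 7)*(-62) = 81*(-62) = -5022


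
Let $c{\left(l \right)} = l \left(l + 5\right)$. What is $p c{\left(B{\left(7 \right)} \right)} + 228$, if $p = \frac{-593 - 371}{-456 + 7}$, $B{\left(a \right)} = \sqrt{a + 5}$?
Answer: $\frac{113940}{449} + \frac{9640 \sqrt{3}}{449} \approx 290.95$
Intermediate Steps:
$B{\left(a \right)} = \sqrt{5 + a}$
$c{\left(l \right)} = l \left(5 + l\right)$
$p = \frac{964}{449}$ ($p = - \frac{964}{-449} = \left(-964\right) \left(- \frac{1}{449}\right) = \frac{964}{449} \approx 2.147$)
$p c{\left(B{\left(7 \right)} \right)} + 228 = \frac{964 \sqrt{5 + 7} \left(5 + \sqrt{5 + 7}\right)}{449} + 228 = \frac{964 \sqrt{12} \left(5 + \sqrt{12}\right)}{449} + 228 = \frac{964 \cdot 2 \sqrt{3} \left(5 + 2 \sqrt{3}\right)}{449} + 228 = \frac{1928 \sqrt{3} \left(5 + 2 \sqrt{3}\right)}{449} + 228 = 228 + \frac{1928 \sqrt{3} \left(5 + 2 \sqrt{3}\right)}{449}$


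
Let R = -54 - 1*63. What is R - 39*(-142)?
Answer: 5421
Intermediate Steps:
R = -117 (R = -54 - 63 = -117)
R - 39*(-142) = -117 - 39*(-142) = -117 + 5538 = 5421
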